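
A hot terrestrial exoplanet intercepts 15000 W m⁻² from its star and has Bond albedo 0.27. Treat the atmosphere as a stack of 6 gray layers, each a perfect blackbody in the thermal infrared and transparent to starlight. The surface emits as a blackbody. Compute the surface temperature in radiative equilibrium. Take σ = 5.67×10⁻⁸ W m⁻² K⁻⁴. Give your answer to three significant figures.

762 K

The effective emission temperature is T_e = [S(1−α)/(4σ)]^¼ = 468.8 K.
Layer-by-layer balance gives σT_s⁴ = (N+1)σT_e⁴, so T_s = 7^¼·468.8 = 762.5 K.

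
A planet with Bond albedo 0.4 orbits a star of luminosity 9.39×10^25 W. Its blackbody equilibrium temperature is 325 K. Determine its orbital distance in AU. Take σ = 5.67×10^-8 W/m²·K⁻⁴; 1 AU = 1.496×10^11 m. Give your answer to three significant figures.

Required flux: S = 4σT⁴/(1−α) = 4217 W/m².
Then d = [L/(4πS)]^(1/2) = 4.209×10^10 m, i.e. 0.2814 AU.

0.281 AU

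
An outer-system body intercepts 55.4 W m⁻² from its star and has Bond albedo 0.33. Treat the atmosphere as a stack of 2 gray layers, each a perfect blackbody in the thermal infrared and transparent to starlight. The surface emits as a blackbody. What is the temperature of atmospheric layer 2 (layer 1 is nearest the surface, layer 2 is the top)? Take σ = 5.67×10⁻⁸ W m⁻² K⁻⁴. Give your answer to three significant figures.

OLR = S(1−α)/4 = 9.279 W m⁻²; the top layer radiates at T_e = 113.1 K.
Each opaque layer satisfies 2T_j⁴ = T_{j−1}⁴ + T_{j+1}⁴, giving T_k⁴ = (N+1−k)T_e⁴.
With k = 2: T_2 = (2+1−2)^¼·113.1 K = 113.1 K.

113 K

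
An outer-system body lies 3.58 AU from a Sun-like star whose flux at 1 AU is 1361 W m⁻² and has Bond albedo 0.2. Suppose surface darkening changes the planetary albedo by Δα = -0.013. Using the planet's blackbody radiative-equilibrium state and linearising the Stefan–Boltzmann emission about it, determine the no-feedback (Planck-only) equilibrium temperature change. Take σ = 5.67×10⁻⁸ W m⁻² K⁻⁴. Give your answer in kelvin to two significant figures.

Irradiance scales as 1/d², so S = 1361 W m⁻² × (1/3.58)² = 106.2 W m⁻².
The baseline emission temperature is T_e = 139.1 K.
TOA radiative forcing: ΔF = −S·Δα/4 = −106.2·(-0.013)/4 = 0.3451 W m⁻².
The Planck feedback parameter is 4σT_e³ = 0.6107 W m⁻²/K.
So ΔT₀ = 0.3451/0.6107 = 0.565 K.

0.57 K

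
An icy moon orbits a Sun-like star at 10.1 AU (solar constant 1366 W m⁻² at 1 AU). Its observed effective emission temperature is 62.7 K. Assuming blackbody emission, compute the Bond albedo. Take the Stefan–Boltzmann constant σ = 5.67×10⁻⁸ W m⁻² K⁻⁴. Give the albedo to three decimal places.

0.738

By the inverse-square law, S = 1366/10.1² = 13.39 W m⁻².
Energy balance: S(1−α)/4 = σT⁴, so 1−α = 4σT⁴/S.
4σT⁴ = 4·5.67×10⁻⁸·(62.7)⁴ = 3.505 W m⁻².
Hence α = 1 − 3.505/13.39 = 0.7382.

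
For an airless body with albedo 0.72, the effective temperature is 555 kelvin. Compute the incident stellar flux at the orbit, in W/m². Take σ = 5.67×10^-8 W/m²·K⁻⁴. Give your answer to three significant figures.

76900 W/m²

From S(1−α)/4 = σT⁴: S = 4σT⁴/(1−α).
σT⁴ = 5.67×10⁻⁸·(555)⁴ = 5380 W/m².
S = 4·5380/0.28 = 76850 W/m².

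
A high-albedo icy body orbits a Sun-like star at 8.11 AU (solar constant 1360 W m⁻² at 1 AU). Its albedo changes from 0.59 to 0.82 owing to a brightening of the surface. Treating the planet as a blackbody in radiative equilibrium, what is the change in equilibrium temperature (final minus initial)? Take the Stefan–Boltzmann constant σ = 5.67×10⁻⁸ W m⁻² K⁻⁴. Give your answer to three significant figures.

-14.5 K

Flux at the orbit: S = 1360/(8.11)² = 20.68 W m⁻².
With α = 0.59, T₁ = 78.19 K.
Final:   T₂ = [S(1−0.82)/(4σ)]^(1/4) = 63.65 K.
ΔT = T₂ − T₁ = -14.54 K.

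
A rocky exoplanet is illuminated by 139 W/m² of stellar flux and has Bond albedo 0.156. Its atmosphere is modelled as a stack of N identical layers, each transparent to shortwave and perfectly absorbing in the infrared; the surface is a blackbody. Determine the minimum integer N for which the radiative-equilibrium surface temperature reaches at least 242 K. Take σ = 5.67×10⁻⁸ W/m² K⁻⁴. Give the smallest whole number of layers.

6

Top-of-atmosphere balance: σT_e⁴ = S(1−α)/4 = 29.33 W/m² → T_e = 150.8 K.
T_s = (N+1)^(1/4)·T_e ≥ 242 K requires N+1 ≥ (T_s/T_e)⁴ = (242/150.8)⁴ = 6.631.
Rounding up, N = 6.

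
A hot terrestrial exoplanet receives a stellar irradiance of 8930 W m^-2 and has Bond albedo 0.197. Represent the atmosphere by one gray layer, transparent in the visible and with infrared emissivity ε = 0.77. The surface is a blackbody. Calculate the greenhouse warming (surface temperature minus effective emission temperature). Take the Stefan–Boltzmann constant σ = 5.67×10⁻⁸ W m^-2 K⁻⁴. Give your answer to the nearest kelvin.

54 kelvin

The planet radiates to space at T_e = [S(1−α)/(4σ)]^(1/4) = 421.7 K.
For a single slab of emissivity ε, T_s⁴ = 2T_e⁴/(2−ε); thus T_s = 421.7·(1.626)^(1/4) = 476.2 K.
Greenhouse warming: T_s − T_e = 54.49 K.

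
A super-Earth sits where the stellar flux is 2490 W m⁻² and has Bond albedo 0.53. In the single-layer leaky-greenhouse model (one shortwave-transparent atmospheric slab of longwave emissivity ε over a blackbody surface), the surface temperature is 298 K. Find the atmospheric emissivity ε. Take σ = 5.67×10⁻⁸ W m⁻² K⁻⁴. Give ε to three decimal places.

0.691

Effective temperature: T_e = [S(1−α)/(4σ)]^(1/4) = 268.0 K.
Inverting T_s⁴ = 2T_e⁴/(2−ε): (T_e/T_s)⁴ = 0.6543, so ε = 2(1 − 0.6543) = 0.6914.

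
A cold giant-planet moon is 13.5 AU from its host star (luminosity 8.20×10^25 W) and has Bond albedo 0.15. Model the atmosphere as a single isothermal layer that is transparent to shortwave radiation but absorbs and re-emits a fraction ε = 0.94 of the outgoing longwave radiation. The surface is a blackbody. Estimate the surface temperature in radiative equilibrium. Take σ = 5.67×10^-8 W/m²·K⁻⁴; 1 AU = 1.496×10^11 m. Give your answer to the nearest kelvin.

Orbital distance: d = 13.5 AU = 2.020×10^12 m.
Flux at the orbit: S = L/(4πd²) = 8.20×10^25/(4π·(2.02×10^12)²) = 1.600 W/m².
The planet radiates to space at T_e = [S(1−α)/(4σ)]^(1/4) = 49.48 K.
For a single slab of emissivity ε, T_s⁴ = 2T_e⁴/(2−ε); thus T_s = 49.48·(1.887)^(1/4) = 58.00 K.

58 K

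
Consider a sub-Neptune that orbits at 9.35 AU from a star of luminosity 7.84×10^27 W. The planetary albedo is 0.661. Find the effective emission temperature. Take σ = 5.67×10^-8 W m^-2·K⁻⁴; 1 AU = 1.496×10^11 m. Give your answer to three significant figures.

Orbital distance: d = 9.35 AU = 1.399×10^12 m.
S = L/(4πd²) = 318.9 W m^-2.
Absorbed flux (global mean): S(1−α)/4 = 318.9·0.339/4 = 27.02 W m^-2.
Balancing against σT⁴: T = (27.02/5.67×10⁻⁸)^(1/4) = 147.8 K.

148 K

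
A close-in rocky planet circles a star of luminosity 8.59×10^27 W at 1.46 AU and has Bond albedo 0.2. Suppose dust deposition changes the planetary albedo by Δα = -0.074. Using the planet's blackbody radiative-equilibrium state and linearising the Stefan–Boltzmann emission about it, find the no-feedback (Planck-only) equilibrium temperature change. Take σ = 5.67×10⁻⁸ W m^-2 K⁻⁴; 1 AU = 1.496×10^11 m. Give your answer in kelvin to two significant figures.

Orbital distance: d = 1.46 AU = 2.184×10^11 m.
Flux at the orbit: S = L/(4πd²) = 8.59×10^27/(4π·(2.18×10^11)²) = 14330 W m^-2.
The baseline emission temperature is T_e = 474.1 K.
TOA radiative forcing: ΔF = −S·Δα/4 = −14330·(-0.074)/4 = 265.1 W m^-2.
The Planck feedback parameter is 4σT_e³ = 24.18 W m^-2/K.
So ΔT₀ = 265.1/24.18 = 11.0 K.

11 K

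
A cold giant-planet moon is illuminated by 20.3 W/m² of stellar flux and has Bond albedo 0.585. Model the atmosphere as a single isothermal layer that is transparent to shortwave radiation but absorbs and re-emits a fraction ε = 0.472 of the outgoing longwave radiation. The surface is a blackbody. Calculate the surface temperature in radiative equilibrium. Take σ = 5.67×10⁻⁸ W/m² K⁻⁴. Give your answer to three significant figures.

Effective emission temperature (TOA balance): σT_e⁴ = S(1−α)/4 = 2.106 W/m² → T_e = 78.07 K.
Surface balance with a leaky layer gives σT_s⁴ = σT_e⁴·2/(2−ε), so T_s = T_e·[2/(2−0.472)]^(1/4) = 83.50 K.

83.5 kelvin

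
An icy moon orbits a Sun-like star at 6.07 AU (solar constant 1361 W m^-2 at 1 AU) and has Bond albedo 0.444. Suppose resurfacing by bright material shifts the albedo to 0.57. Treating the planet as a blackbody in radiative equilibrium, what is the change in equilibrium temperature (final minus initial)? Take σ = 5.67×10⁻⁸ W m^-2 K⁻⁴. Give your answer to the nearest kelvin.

By the inverse-square law, S = 1361/6.07² = 36.94 W m^-2.
With α = 0.444, T₁ = 97.55 K.
Final:   T₂ = [S(1−0.57)/(4σ)]^(1/4) = 91.48 K.
ΔT = T₂ − T₁ = -6.070 K.

-6 kelvin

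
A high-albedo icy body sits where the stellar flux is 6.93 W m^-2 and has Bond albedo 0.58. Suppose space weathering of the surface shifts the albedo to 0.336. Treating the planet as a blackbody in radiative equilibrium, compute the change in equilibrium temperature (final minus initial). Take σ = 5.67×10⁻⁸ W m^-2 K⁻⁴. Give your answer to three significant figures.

7.26 kelvin

Initial: T₁ = [S(1−0.58)/(4σ)]^(1/4) = 59.85 K.
Final:   T₂ = [S(1−0.336)/(4σ)]^(1/4) = 67.11 K.
Change: 67.11 − 59.85 = 7.261 K.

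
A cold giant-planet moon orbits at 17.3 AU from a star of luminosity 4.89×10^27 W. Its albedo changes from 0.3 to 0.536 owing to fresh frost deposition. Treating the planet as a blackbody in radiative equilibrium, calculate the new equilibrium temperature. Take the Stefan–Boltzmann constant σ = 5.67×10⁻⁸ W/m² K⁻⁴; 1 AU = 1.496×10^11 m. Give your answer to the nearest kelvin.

d = 17.3 × 1.496×10^11 m = 2.588×10^12 m.
Flux at the orbit: S = L/(4πd²) = 4.89×10^27/(4π·(2.59×10^12)²) = 58.10 W/m².
With the new albedo, S(1−α₂)/4 = 6.739 W/m², so T₂ = 104.4 K.

104 kelvin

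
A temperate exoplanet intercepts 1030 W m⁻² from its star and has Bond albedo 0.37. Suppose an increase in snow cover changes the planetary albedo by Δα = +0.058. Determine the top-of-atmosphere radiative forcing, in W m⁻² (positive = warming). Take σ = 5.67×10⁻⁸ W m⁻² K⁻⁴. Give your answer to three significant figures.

-14.9 W m⁻²

TOA radiative forcing: ΔF = −S·Δα/4 = −1030·(+0.058)/4 = -14.94 W m⁻².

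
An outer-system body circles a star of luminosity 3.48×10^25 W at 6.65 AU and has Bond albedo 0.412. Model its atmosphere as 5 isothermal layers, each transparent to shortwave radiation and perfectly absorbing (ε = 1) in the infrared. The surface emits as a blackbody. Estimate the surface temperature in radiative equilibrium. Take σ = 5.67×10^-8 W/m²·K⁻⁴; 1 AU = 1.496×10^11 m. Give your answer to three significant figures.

81.2 K

d = 6.65 × 1.496×10^11 m = 9.948×10^11 m.
Flux at the orbit: S = L/(4πd²) = 3.48×10^25/(4π·(9.95×10^11)²) = 2.798 W/m².
The effective emission temperature is T_e = [S(1−α)/(4σ)]^¼ = 51.90 K.
For an N-layer opaque stack, T_s⁴ = (N+1)T_e⁴, hence T_s = (6)^(1/4)×51.90 K = 81.22 K.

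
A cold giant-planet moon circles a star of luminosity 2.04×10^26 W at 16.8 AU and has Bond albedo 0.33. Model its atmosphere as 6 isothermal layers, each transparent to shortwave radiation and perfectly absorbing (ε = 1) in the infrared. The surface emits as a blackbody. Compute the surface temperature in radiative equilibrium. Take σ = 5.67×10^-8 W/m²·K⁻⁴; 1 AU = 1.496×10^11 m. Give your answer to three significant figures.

Orbital distance: d = 16.8 AU = 2.513×10^12 m.
Flux at the orbit: S = L/(4πd²) = 2.04×10^26/(4π·(2.51×10^12)²) = 2.570 W/m².
The effective emission temperature is T_e = [S(1−α)/(4σ)]^¼ = 52.49 K.
Layer-by-layer balance gives σT_s⁴ = (N+1)σT_e⁴, so T_s = 7^¼·52.49 = 85.38 K.

85.4 K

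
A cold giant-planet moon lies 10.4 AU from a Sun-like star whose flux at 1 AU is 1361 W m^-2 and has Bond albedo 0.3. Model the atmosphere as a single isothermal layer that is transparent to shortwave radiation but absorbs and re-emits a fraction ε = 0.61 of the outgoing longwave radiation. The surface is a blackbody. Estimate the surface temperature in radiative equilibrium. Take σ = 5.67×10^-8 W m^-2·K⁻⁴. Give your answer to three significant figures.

Irradiance scales as 1/d², so S = 1361 W m^-2 × (1/10.4)² = 12.58 W m^-2.
At the top of the atmosphere, σT_e⁴ = S(1−α)/4 = 2.202 W m^-2, giving T_e = 78.94 K.
Surface balance with a leaky layer gives σT_s⁴ = σT_e⁴·2/(2−ε), so T_s = T_e·[2/(2−0.61)]^(1/4) = 86.46 K.

86.5 K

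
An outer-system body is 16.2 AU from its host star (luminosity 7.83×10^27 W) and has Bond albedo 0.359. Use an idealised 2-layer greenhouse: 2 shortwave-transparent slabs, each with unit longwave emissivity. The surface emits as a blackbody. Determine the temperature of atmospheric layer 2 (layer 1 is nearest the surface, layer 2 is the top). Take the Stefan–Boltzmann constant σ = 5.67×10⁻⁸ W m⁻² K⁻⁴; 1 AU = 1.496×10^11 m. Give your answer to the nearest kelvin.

d = 16.2 × 1.496×10^11 m = 2.424×10^12 m.
Spreading L over a sphere of radius d: S = 7.83×10^27/(4π·2.42×10^12²) = 106.1 W m⁻².
The effective emission temperature is T_e = [S(1−α)/(4σ)]^¼ = 131.6 K.
Each opaque layer satisfies 2T_j⁴ = T_{j−1}⁴ + T_{j+1}⁴, giving T_k⁴ = (N+1−k)T_e⁴.
T_2 = (1)^(1/4)·131.6 = 131.6 K.

132 kelvin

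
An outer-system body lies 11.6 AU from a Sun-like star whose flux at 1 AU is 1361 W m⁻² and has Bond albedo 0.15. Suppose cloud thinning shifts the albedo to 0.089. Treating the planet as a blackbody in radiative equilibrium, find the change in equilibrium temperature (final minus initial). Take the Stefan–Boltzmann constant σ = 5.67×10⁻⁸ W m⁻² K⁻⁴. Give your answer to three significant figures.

By the inverse-square law, S = 1361/11.6² = 10.11 W m⁻².
Initial: T₁ = [S(1−0.15)/(4σ)]^(1/4) = 78.47 K.
After:  T₂ = [10.11·0.911/(4σ)]^(1/4) = 79.84 K.
Change: 79.84 − 78.47 = 1.371 K.

1.37 kelvin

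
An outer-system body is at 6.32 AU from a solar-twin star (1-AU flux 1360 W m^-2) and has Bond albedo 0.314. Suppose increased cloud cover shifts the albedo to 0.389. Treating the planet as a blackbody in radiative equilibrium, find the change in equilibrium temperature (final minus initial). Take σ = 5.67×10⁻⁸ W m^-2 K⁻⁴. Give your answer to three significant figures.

-2.87 K

Irradiance scales as 1/d², so S = 1360 W m^-2 × (1/6.32)² = 34.05 W m^-2.
With α = 0.314, T₁ = 100.7 K.
Final:   T₂ = [S(1−0.389)/(4σ)]^(1/4) = 97.86 K.
Change: 97.86 − 100.7 = -2.874 K.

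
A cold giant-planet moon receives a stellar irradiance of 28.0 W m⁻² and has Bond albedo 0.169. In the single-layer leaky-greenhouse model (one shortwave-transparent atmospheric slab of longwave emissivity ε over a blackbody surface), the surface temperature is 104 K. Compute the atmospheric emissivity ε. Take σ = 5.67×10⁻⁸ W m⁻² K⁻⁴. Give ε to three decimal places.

0.246

First, T_e = [28.00·(1−0.169)/(4σ)]^(1/4) = 100.6 K.
Since (2−ε)/2 = (T_e/T_s)⁴ = 0.8770, ε = 0.2461.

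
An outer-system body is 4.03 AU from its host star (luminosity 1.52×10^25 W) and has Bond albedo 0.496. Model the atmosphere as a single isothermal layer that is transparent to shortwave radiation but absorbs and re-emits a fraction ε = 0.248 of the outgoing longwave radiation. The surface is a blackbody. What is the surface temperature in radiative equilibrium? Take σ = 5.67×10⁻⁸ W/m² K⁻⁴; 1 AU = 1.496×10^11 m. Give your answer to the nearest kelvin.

d = 4.03 × 1.496×10^11 m = 6.029×10^11 m.
Spreading L over a sphere of radius d: S = 1.52×10^25/(4π·6.03×10^11²) = 3.328 W/m².
The planet radiates to space at T_e = [S(1−α)/(4σ)]^(1/4) = 52.15 K.
The surface balance (absorbed SW + ε·downward IR = σT_s⁴) with T_a⁴ = T_s⁴/2 reduces to T_s = T_e·[2/(2−ε)]^¼ = 53.90 K.

54 K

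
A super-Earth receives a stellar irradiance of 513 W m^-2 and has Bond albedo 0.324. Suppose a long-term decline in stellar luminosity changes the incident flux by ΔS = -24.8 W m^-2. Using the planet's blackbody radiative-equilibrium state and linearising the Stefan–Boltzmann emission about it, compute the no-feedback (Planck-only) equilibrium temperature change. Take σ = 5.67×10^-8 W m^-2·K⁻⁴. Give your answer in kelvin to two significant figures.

-2.4 K

Reference equilibrium: T_e = [S(1−α)/(4σ)]^(1/4) = 197.7 K.
TOA radiative forcing: ΔF = (1−α)ΔS/4 = 0.676·(-24.8)/4 = -4.191 W m^-2.
Planck response: λ_P = 4σT_e³ = 4·5.67×10⁻⁸·(197.7)³ = 1.754 W m^-2/K.
ΔT₀ = ΔF/λ_P = -4.191/1.754 = -2.39 K.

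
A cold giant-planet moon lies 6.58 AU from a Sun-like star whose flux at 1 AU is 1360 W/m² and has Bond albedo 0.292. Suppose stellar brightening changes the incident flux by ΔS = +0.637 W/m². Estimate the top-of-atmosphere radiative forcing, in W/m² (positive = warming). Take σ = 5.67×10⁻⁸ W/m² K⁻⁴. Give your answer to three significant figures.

0.113 W/m²

Flux at the orbit: S = 1360/(6.58)² = 31.41 W/m².
TOA radiative forcing: ΔF = (1−α)ΔS/4 = 0.708·(+0.637)/4 = 0.1127 W/m².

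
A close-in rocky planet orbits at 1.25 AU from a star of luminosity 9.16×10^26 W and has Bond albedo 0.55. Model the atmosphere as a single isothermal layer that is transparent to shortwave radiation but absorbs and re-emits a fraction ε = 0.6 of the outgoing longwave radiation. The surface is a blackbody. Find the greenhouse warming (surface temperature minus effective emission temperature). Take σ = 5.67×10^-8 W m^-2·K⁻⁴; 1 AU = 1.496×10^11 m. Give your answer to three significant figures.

d = 1.25 × 1.496×10^11 m = 1.870×10^11 m.
Spreading L over a sphere of radius d: S = 9.16×10^26/(4π·1.87×10^11²) = 2085 W m^-2.
At the top of the atmosphere, σT_e⁴ = S(1−α)/4 = 234.5 W m^-2, giving T_e = 253.6 K.
For a single slab of emissivity ε, T_s⁴ = 2T_e⁴/(2−ε); thus T_s = 253.6·(1.429)^(1/4) = 277.2 K.
T_s − T_e = 277.2 − 253.6 = 23.65 K.

23.7 kelvin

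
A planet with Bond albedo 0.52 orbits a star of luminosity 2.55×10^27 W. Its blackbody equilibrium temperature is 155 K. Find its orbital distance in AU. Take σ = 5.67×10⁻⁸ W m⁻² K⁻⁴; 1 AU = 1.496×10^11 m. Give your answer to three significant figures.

Required flux: S = 4σT⁴/(1−α) = 272.7 W m⁻².
Then d = [L/(4πS)]^(1/2) = 8.626×10^11 m, i.e. 5.766 AU.

5.77 AU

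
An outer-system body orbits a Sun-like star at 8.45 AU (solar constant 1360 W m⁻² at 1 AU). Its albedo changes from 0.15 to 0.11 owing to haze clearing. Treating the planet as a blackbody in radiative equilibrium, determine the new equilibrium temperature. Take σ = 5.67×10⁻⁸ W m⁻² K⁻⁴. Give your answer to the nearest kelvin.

By the inverse-square law, S = 1360/8.45² = 19.05 W m⁻².
New equilibrium: T₂ = [(1−0.11)·19.05/(4σ)]^(1/4) = 92.98 K.

93 kelvin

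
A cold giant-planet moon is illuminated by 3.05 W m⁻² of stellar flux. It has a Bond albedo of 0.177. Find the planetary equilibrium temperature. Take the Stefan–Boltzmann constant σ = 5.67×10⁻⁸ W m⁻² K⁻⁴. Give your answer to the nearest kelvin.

58 kelvin

The planet absorbs (1−α)S over its disc πR² and re-emits over 4πR², so the mean absorbed flux is (1−0.177)·3.050/4 = 0.6275 W m⁻².
Set σT⁴ = 0.6275 → T = (0.6275/σ)^(1/4) = 57.68 K.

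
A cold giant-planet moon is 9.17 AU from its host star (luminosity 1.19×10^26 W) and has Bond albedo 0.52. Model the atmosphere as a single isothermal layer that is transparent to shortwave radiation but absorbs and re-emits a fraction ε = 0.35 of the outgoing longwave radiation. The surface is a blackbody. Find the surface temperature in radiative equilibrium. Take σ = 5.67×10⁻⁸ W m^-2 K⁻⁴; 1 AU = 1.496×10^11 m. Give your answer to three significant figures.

59.9 kelvin

d = 9.17 × 1.496×10^11 m = 1.372×10^12 m.
Spreading L over a sphere of radius d: S = 1.19×10^26/(4π·1.37×10^12²) = 5.032 W m^-2.
The planet radiates to space at T_e = [S(1−α)/(4σ)]^(1/4) = 57.13 K.
For a single slab of emissivity ε, T_s⁴ = 2T_e⁴/(2−ε); thus T_s = 57.13·(1.212)^(1/4) = 59.94 K.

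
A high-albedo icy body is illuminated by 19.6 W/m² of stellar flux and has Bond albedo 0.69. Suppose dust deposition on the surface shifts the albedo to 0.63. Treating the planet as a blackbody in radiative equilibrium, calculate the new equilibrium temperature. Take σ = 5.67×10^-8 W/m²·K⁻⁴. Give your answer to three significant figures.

75.2 K

With the new albedo, S(1−α₂)/4 = 1.813 W/m², so T₂ = 75.20 K.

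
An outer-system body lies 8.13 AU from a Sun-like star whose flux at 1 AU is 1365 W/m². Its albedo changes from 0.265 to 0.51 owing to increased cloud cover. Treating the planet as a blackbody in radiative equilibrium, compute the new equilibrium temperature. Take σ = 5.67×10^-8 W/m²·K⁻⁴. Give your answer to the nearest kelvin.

82 kelvin

Flux at the orbit: S = 1365/(8.13)² = 20.65 W/m².
With the new albedo, S(1−α₂)/4 = 2.530 W/m², so T₂ = 81.73 K.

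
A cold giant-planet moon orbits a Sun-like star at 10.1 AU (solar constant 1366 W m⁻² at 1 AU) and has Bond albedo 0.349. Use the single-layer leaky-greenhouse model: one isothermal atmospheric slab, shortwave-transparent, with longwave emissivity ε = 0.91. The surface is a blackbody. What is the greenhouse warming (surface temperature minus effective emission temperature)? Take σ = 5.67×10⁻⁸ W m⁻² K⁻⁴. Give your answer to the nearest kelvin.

By the inverse-square law, S = 1366/10.1² = 13.39 W m⁻².
At the top of the atmosphere, σT_e⁴ = S(1−α)/4 = 2.179 W m⁻², giving T_e = 78.74 K.
Surface balance with a leaky layer gives σT_s⁴ = σT_e⁴·2/(2−ε), so T_s = T_e·[2/(2−0.91)]^(1/4) = 91.64 K.
Greenhouse warming: T_s − T_e = 12.90 K.

13 kelvin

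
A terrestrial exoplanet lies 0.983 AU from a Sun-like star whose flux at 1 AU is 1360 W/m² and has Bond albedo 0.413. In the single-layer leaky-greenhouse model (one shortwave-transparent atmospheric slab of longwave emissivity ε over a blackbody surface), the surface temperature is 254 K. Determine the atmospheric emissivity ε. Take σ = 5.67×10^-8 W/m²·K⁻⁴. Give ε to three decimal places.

Irradiance scales as 1/d², so S = 1360 W/m² × (1/0.983)² = 1407 W/m².
Effective temperature: T_e = [S(1−α)/(4σ)]^(1/4) = 245.7 K.
Inverting T_s⁴ = 2T_e⁴/(2−ε): (T_e/T_s)⁴ = 0.8752, so ε = 2(1 − 0.8752) = 0.2497.

0.250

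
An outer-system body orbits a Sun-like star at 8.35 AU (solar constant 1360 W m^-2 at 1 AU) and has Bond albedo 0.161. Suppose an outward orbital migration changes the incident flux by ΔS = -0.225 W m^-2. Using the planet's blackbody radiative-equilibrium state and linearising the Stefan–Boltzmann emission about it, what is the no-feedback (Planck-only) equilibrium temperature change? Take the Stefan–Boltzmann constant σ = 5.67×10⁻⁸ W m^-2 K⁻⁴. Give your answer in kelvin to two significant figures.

Irradiance scales as 1/d², so S = 1360 W m^-2 × (1/8.35)² = 19.51 W m^-2.
Reference equilibrium: T_e = [S(1−α)/(4σ)]^(1/4) = 92.17 K.
Only a fraction (1−α) is absorbed and it's spread over 4πR², so ΔF = (1−α)ΔS/4 = -0.04719 W m^-2.
Linearising σT⁴ gives d(σT⁴)/dT = 4σT_e³ = 0.1776 W m^-2 per K.
Hence the no-feedback warming is ΔF/(4σT_e³) = -0.266 K.

-0.27 kelvin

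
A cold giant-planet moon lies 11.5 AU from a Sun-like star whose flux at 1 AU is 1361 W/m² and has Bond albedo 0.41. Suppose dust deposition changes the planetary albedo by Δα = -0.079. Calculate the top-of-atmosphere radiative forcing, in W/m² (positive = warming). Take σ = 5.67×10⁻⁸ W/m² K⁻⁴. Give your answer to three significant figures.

0.203 W/m²

By the inverse-square law, S = 1361/11.5² = 10.29 W/m².
TOA radiative forcing: ΔF = −S·Δα/4 = −10.29·(-0.079)/4 = 0.2032 W/m².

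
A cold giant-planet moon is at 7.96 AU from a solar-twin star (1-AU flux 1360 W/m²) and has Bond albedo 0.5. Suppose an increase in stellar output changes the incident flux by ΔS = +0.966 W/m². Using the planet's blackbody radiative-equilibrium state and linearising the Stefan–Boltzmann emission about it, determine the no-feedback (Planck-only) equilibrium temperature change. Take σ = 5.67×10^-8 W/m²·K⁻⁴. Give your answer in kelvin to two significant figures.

Irradiance scales as 1/d², so S = 1360 W/m² × (1/7.96)² = 21.46 W/m².
Reference equilibrium: T_e = [S(1−α)/(4σ)]^(1/4) = 82.94 K.
ΔF = Δ[S(1−α)]/4 = (1−0.5)·+0.966/4 = 0.1207 W/m².
Linearising σT⁴ gives d(σT⁴)/dT = 4σT_e³ = 0.1294 W/m² per K.
So ΔT₀ = 0.1207/0.1294 = 0.933 K.

0.93 K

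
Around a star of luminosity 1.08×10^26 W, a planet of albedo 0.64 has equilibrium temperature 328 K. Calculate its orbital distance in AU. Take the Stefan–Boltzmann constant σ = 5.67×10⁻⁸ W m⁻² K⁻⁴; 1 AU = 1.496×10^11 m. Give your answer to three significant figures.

0.229 AU

Energy balance gives S = 4σT⁴/(1−α) = 7292 W m⁻².
S = L/(4πd²) → d = √(L/4πS) = √(1.08×10^26/(4π·7292)) = 3.433×10^10 m = 0.2295 AU.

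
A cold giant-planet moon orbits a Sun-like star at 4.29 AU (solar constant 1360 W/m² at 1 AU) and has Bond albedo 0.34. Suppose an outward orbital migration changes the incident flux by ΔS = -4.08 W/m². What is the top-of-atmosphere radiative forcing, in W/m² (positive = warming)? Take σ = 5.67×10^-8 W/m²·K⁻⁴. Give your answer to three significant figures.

Flux at the orbit: S = 1360/(4.29)² = 73.90 W/m².
ΔF = Δ[S(1−α)]/4 = (1−0.34)·-4.08/4 = -0.6732 W/m².

-0.673 W/m²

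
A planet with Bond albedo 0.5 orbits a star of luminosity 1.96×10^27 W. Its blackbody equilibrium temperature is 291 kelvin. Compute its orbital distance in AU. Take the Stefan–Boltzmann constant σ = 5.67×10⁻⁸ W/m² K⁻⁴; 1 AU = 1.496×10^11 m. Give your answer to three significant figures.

Required flux: S = 4σT⁴/(1−α) = 3253 W/m².
S = L/(4πd²) → d = √(L/4πS) = √(1.96×10^27/(4π·3253)) = 2.190×10^11 m = 1.464 AU.

1.46 AU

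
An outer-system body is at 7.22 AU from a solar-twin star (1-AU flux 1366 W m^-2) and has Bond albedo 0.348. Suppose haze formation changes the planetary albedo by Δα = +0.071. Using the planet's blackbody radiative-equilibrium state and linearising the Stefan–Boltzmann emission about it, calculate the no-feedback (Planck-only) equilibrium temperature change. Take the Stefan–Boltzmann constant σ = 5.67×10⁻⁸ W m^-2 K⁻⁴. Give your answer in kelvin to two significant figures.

-2.5 K

Flux at the orbit: S = 1366/(7.22)² = 26.20 W m^-2.
The baseline emission temperature is T_e = 93.16 K.
ΔF = −(S/4)Δα = −(26.20/4)×(+0.071) = -0.4651 W m^-2.
Planck response: λ_P = 4σT_e³ = 4·5.67×10⁻⁸·(93.16)³ = 0.1834 W m^-2/K.
ΔT₀ = ΔF/λ_P = -0.4651/0.1834 = -2.54 K.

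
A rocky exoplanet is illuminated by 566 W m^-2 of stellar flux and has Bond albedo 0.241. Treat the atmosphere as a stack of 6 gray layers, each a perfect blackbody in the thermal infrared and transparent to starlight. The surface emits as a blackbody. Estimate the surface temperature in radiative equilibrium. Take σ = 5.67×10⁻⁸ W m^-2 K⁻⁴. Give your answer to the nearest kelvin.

339 K

OLR = S(1−α)/4 = 107.4 W m^-2; the top layer radiates at T_e = 208.6 K.
With N = 6 opaque layers, T_s = (N+1)^(1/4)·T_e = 7^(1/4)·208.6 = 339.3 K.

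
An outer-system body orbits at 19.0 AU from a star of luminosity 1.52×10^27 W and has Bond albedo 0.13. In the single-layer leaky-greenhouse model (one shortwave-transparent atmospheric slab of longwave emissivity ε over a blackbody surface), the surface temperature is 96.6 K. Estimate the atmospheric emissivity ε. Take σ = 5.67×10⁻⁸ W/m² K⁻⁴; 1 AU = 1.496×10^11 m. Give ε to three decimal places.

0.681

d = 19.0 × 1.496×10^11 m = 2.842×10^12 m.
S = L/(4πd²) = 14.97 W/m².
TOA balance gives T_e = 87.05 K.
Inverting T_s⁴ = 2T_e⁴/(2−ε): (T_e/T_s)⁴ = 0.6595, so ε = 2(1 − 0.6595) = 0.6810.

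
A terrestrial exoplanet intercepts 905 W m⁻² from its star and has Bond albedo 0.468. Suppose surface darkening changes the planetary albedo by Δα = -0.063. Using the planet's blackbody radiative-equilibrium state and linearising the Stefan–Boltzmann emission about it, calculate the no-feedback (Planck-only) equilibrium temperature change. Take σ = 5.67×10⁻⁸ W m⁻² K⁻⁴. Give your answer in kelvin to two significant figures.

6.4 K

The baseline emission temperature is T_e = 214.6 K.
TOA radiative forcing: ΔF = −S·Δα/4 = −905.0·(-0.063)/4 = 14.25 W m⁻².
The Planck feedback parameter is 4σT_e³ = 2.243 W m⁻²/K.
ΔT₀ = ΔF/λ_P = 14.25/2.243 = 6.35 K.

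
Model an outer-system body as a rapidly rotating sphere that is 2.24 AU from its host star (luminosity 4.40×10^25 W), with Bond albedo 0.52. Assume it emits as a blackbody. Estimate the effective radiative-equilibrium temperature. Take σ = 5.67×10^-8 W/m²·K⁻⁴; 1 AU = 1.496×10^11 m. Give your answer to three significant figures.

Orbital distance: d = 2.24 AU = 3.351×10^11 m.
Flux at the orbit: S = L/(4πd²) = 4.40×10^25/(4π·(3.35×10^11)²) = 31.18 W/m².
The planet absorbs (1−α)S over its disc πR² and re-emits over 4πR², so the mean absorbed flux is (1−0.52)·31.18/4 = 3.742 W/m².
Set σT⁴ = 3.742 → T = (3.742/σ)^(1/4) = 90.13 K.

90.1 kelvin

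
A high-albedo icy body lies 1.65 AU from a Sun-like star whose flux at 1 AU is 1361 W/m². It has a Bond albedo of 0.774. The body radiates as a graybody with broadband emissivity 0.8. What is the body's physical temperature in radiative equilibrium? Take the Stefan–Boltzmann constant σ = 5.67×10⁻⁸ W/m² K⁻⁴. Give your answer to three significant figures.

158 kelvin

Flux at the orbit: S = 1361/(1.65)² = 499.9 W/m².
Absorbed flux (global mean): S(1−α)/4 = 499.9·0.226/4 = 28.24 W/m².
Radiative balance εσT⁴ = 28.24 gives T = [28.24/(0.8·σ)]^(1/4) = 158.0 K.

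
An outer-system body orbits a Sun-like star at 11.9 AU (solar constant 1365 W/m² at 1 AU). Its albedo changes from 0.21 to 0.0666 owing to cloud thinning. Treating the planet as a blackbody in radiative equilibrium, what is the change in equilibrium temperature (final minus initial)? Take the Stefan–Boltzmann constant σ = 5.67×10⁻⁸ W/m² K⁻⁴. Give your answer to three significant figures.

Flux at the orbit: S = 1365/(11.9)² = 9.639 W/m².
With α = 0.21, T₁ = 76.12 K.
After:  T₂ = [9.639·0.933/(4σ)]^(1/4) = 79.36 K.
Change: 79.36 − 76.12 = 3.241 K.

3.24 kelvin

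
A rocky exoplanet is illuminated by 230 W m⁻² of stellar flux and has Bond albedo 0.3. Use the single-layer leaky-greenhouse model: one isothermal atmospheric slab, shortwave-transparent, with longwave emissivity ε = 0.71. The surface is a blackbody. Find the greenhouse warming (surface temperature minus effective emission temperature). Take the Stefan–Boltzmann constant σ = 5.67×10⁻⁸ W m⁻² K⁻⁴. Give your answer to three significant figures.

18.9 K

The planet radiates to space at T_e = [S(1−α)/(4σ)]^(1/4) = 163.2 K.
For a single slab of emissivity ε, T_s⁴ = 2T_e⁴/(2−ε); thus T_s = 163.2·(1.55)^(1/4) = 182.1 K.
Greenhouse warming: T_s − T_e = 18.91 K.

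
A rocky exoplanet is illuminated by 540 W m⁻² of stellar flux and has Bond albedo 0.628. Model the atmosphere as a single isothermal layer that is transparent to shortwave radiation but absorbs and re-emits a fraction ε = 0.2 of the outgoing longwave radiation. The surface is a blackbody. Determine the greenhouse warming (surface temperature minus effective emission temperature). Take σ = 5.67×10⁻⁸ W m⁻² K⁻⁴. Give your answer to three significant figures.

4.60 K

At the top of the atmosphere, σT_e⁴ = S(1−α)/4 = 50.22 W m⁻², giving T_e = 172.5 K.
For a single slab of emissivity ε, T_s⁴ = 2T_e⁴/(2−ε); thus T_s = 172.5·(1.111)^(1/4) = 177.1 K.
The atmosphere warms the surface by 4.604 K.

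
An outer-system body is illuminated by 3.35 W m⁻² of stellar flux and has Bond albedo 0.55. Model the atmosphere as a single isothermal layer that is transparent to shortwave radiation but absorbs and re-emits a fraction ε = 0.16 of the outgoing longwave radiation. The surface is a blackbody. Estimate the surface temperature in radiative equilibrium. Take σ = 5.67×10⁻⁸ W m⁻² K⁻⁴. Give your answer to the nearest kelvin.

The planet radiates to space at T_e = [S(1−α)/(4σ)]^(1/4) = 50.78 K.
Surface balance with a leaky layer gives σT_s⁴ = σT_e⁴·2/(2−ε), so T_s = T_e·[2/(2−0.16)]^(1/4) = 51.84 K.

52 K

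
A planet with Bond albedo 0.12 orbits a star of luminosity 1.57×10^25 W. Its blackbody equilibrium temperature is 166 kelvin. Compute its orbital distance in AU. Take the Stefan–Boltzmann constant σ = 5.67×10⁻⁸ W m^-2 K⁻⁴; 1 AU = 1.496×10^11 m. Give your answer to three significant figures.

0.534 AU

Required flux: S = 4σT⁴/(1−α) = 195.7 W m^-2.
Then d = [L/(4πS)]^(1/2) = 7.990×10^10 m, i.e. 0.5341 AU.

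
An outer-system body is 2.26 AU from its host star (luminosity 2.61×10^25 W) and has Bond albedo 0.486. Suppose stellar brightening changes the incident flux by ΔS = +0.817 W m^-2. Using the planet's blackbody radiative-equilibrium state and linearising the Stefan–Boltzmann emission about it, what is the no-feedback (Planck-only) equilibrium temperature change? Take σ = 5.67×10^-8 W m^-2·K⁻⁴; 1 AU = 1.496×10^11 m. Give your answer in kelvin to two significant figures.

0.90 K

d = 2.26 × 1.496×10^11 m = 3.381×10^11 m.
S = L/(4πd²) = 18.17 W m^-2.
Unperturbed T_e = [18.17·(1−0.486)/(4σ)]^¼ = 80.11 K.
ΔF = Δ[S(1−α)]/4 = (1−0.486)·+0.817/4 = 0.1050 W m^-2.
The Planck feedback parameter is 4σT_e³ = 0.1166 W m^-2/K.
ΔT₀ = ΔF/λ_P = 0.1050/0.1166 = 0.900 K.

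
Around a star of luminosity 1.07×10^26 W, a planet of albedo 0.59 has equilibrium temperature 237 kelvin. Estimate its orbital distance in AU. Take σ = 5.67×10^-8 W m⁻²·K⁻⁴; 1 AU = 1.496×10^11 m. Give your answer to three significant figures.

Energy balance gives S = 4σT⁴/(1−α) = 1745 W m⁻².
From L = 4πd²S, d = √(1.07×10^26/(4π·1745)) = 6.985×10^10 m = 0.4669 AU.

0.467 AU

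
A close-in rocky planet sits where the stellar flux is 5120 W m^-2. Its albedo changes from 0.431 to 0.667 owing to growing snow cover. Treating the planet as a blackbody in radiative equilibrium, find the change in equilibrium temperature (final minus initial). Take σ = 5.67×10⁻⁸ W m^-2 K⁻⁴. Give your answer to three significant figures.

-42.2 K

Initial: T₁ = [S(1−0.431)/(4σ)]^(1/4) = 336.7 K.
With α = 0.667, T₂ = 294.5 K.
ΔT = T₂ − T₁ = -42.20 K.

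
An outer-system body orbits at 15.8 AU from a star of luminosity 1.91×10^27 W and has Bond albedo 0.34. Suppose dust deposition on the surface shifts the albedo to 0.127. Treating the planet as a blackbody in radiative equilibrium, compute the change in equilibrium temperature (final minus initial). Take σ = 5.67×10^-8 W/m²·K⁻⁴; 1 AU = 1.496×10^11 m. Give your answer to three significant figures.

6.83 kelvin

Orbital distance: d = 15.8 AU = 2.364×10^12 m.
Spreading L over a sphere of radius d: S = 1.91×10^27/(4π·2.36×10^12²) = 27.20 W/m².
Before: T₁ = [27.20·0.66/(4σ)]^(1/4) = 94.33 K.
With α = 0.127, T₂ = 101.2 K.
Change: 101.2 − 94.33 = 6.832 K.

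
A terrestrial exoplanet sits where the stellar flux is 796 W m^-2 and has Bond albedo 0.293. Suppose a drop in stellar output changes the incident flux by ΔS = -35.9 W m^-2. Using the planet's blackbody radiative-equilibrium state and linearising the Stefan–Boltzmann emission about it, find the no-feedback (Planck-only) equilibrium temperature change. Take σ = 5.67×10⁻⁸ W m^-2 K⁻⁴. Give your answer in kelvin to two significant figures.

The baseline emission temperature is T_e = 223.2 K.
Only a fraction (1−α) is absorbed and it's spread over 4πR², so ΔF = (1−α)ΔS/4 = -6.345 W m^-2.
The Planck feedback parameter is 4σT_e³ = 2.522 W m^-2/K.
So ΔT₀ = -6.345/2.522 = -2.52 K.

-2.5 kelvin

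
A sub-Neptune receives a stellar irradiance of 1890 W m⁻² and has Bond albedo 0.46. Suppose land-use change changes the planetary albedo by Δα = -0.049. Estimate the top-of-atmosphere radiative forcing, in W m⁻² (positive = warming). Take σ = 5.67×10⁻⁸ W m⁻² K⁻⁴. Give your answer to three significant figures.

ΔF = −(S/4)Δα = −(1890/4)×(-0.049) = 23.15 W m⁻².

23.2 W m⁻²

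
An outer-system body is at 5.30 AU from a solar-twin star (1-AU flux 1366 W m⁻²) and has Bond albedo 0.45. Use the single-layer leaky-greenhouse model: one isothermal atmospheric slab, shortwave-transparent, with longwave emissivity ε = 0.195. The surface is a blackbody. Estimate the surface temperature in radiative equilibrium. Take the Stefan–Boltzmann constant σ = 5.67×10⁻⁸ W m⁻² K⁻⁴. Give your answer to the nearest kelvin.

107 K

Irradiance scales as 1/d², so S = 1366 W m⁻² × (1/5.30)² = 48.63 W m⁻².
The planet radiates to space at T_e = [S(1−α)/(4σ)]^(1/4) = 104.2 K.
For a single slab of emissivity ε, T_s⁴ = 2T_e⁴/(2−ε); thus T_s = 104.2·(1.108)^(1/4) = 106.9 K.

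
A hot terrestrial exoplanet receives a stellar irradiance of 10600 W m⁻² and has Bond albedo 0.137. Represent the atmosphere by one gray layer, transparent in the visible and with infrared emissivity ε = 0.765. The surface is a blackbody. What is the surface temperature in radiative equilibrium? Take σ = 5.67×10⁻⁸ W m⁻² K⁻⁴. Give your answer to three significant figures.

506 K

At the top of the atmosphere, σT_e⁴ = S(1−α)/4 = 2287 W m⁻², giving T_e = 448.1 K.
For a single slab of emissivity ε, T_s⁴ = 2T_e⁴/(2−ε); thus T_s = 448.1·(1.619)^(1/4) = 505.5 K.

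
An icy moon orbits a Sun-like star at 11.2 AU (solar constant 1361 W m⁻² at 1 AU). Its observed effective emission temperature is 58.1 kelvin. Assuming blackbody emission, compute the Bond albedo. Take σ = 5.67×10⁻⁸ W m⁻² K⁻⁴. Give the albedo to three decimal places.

Flux at the orbit: S = 1361/(11.2)² = 10.85 W m⁻².
Rearranging the radiative balance, α = 1 − 4σT⁴/S.
σT⁴ = 0.6461 W m⁻², so 4σT⁴ = 2.584 W m⁻².
Hence α = 1 − 2.584/10.85 = 0.7618.

0.762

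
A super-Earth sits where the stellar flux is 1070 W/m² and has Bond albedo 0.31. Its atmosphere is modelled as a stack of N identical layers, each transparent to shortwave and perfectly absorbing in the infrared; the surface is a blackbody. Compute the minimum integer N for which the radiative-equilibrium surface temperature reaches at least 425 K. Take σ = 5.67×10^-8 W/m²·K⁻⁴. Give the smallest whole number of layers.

Top-of-atmosphere balance: σT_e⁴ = S(1−α)/4 = 184.6 W/m² → T_e = 238.9 K.
T_s = (N+1)^(1/4)·T_e ≥ 425 K requires N+1 ≥ (T_s/T_e)⁴ = (425/238.9)⁴ = 10.022.
So N ≥ 9.022; the smallest integer is N = 10.

10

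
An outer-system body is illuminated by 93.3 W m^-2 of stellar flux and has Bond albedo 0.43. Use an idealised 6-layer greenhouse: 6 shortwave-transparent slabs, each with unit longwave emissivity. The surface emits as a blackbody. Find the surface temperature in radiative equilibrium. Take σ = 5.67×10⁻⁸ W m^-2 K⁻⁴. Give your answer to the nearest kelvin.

201 K

OLR = S(1−α)/4 = 13.30 W m^-2; the top layer radiates at T_e = 123.7 K.
For an N-layer opaque stack, T_s⁴ = (N+1)T_e⁴, hence T_s = (7)^(1/4)×123.7 K = 201.3 K.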